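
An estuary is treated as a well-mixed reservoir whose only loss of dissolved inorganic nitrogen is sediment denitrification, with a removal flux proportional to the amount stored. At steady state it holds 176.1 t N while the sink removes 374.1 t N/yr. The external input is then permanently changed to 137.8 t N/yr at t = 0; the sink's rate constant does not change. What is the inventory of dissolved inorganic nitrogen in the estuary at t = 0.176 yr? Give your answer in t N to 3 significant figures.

Residence time τ = M₀/F₀ = 0.4707 yr. The eventual steady state is M_∞ = M₀·(F₁/F₀) = 176.1 × 137.8/374.1 = 64.867 t N.
The anomaly ΔM(t) = M(t) − M_∞ decays as ΔM₀·e^(−t/τ) with ΔM₀ = 176.1 − 64.867 = 111.2 t N.
At t = 0.176 yr, e^(−t/τ) = e^(−0.3739) = 0.6881, so ΔM = 76.53 t N and M = 64.867 + 76.53 = 141.40 t N.

141 t N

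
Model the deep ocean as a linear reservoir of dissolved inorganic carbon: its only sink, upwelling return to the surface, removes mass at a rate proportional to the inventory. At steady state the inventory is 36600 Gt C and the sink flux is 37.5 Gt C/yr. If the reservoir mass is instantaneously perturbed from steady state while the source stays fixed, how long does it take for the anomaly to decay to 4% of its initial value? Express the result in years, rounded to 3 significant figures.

For a linear reservoir the anomaly decays as exp(−t/τ) with τ = M/F = 36600/37.5 = 976.0 yr.
exp(−t/τ) = 0.04 ⇒ t = −τ ln(0.04) = 976.0 × 3.219 = 3142 yr.

3140 yr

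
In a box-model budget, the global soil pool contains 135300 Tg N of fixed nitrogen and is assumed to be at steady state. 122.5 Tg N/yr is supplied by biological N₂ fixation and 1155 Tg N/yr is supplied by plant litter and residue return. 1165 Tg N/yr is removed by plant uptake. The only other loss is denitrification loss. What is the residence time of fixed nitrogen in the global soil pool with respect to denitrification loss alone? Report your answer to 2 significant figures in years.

At steady state ΣF_in = ΣF_out.
ΣF_in = 122.5 + 1155 = 1277.5 Tg N/yr.
Denitrification loss flux = ΣF_in − (1165) = 1277.5 − 1165 = 112.5 Tg N/yr.
τ = M / F = 135300 / 112.5 = 1203 yr.

1200 yr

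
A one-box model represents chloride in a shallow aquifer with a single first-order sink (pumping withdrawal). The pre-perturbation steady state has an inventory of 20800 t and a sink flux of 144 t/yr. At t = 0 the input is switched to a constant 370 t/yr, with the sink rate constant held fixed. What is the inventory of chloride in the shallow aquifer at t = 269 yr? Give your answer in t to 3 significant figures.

The sink rate constant is k = F₀/M₀ = 144/20800 = 0.006923 yr⁻¹.
Solving dM/dt = F₁ − kM with M(0) = M₀ gives M(t) = F₁/k + (M₀ − F₁/k)·e^(−kt).
F₁/k = 370/0.006923 = 53444 t; kt = 0.006923 × 269 = 1.862, e^(−kt) = 0.1553.
M(269) = 53444 + (20800 − 53444) × 0.1553 = 53444 − 5070 = 48374 t.

48400 t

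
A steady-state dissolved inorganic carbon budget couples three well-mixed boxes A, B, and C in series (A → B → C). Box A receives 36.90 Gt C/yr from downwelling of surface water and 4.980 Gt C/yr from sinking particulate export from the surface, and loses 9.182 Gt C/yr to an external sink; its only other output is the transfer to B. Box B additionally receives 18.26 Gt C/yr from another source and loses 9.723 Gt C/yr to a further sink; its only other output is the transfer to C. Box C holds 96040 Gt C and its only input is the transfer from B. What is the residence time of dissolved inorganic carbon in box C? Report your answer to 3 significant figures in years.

Box A: F(A→B) = (36.90 + 4.980) − 9.182 = 32.698 Gt C/yr.
Box B: F(B→C) = (32.698 + 18.26) − 9.723 = 41.235 Gt C/yr.
Box C throughput = its input = 41.235 Gt C/yr; τ = 96040 / 41.235 = 2329 yr.

2330 yr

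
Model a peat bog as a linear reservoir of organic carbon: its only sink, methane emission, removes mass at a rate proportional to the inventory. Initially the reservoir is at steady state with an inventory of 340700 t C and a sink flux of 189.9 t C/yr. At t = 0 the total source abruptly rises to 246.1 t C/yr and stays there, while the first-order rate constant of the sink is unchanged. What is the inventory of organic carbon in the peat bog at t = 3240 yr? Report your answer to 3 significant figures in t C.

425000 t C

The sink rate constant is k = F₀/M₀ = 189.9/340700 = 0.0005574 yr⁻¹.
Solving dM/dt = F₁ − kM with M(0) = M₀ gives M(t) = F₁/k + (M₀ − F₁/k)·e^(−kt).
F₁/k = 246.1/0.0005574 = 441530 t C; kt = 0.0005574 × 3240 = 1.806, e^(−kt) = 0.1643.
M(3240) = 441530 + (340700 − 441530) × 0.1643 = 441530 − 16570 = 424960 t C.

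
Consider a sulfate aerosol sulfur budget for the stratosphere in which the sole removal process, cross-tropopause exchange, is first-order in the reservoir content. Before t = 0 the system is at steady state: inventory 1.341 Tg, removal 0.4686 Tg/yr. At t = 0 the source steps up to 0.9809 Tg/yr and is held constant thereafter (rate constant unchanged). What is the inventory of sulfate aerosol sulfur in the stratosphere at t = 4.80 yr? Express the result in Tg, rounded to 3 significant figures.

2.53 Tg

The sink rate constant is k = F₀/M₀ = 0.4686/1.341 = 0.3494 yr⁻¹.
Solving dM/dt = F₁ − kM with M(0) = M₀ gives M(t) = F₁/k + (M₀ − F₁/k)·e^(−kt).
F₁/k = 0.9809/0.3494 = 2.8071 Tg; kt = 0.3494 × 4.80 = 1.677, e^(−kt) = 0.1869.
M(4.80) = 2.8071 + (1.341 − 2.8071) × 0.1869 = 2.8071 − 0.2740 = 2.5331 Tg.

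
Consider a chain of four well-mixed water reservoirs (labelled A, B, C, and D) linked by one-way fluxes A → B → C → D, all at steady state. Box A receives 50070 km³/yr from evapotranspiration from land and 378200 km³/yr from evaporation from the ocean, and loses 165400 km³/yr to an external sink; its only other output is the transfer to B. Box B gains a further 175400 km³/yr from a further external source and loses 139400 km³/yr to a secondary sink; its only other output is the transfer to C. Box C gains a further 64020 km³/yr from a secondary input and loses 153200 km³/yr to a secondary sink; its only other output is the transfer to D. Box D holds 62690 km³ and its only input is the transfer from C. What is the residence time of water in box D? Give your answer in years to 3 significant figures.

Box A: F(A→B) = (50070 + 378200) − 165400 = 262870 km³/yr.
Box B: F(B→C) = (262870 + 175400) − 139400 = 298870 km³/yr.
Box C: F(C→D) = (298870 + 64020) − 153200 = 209690 km³/yr.
Box D throughput = its input = 209690 km³/yr; τ = 62690 / 209690 = 0.2990 yr.

0.299 yr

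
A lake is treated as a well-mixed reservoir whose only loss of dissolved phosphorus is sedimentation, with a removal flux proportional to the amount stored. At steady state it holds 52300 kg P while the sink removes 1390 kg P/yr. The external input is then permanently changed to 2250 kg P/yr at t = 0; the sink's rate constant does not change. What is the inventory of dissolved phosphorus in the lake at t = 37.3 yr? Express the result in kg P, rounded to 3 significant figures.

τ = M₀/F₀ = 52300/1390 = 37.63 yr; rate constant k = 1/τ.
New steady state M_∞ = F₁/k = F₁·τ = 2250 × 37.63 = 84658 kg P.
M(t) = M_∞ + (M₀ − M_∞)·e^(−t/τ); t/τ = 37.3/37.63 = 0.9913, so e^(−t/τ) = 0.3711.
M(t) = 84658 − 32360 × 0.3711 = 72651 kg P.

72700 kg P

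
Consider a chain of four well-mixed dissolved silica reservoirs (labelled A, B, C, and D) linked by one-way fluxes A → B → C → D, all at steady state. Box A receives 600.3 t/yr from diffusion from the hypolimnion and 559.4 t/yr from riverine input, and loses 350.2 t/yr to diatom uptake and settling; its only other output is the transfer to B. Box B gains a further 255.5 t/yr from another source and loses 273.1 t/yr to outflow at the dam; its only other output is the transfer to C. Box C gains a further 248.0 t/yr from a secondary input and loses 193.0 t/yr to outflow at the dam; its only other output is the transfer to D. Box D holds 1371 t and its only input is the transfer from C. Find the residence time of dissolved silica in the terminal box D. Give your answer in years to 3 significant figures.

1.62 yr

Box A: F(A→B) = (600.3 + 559.4) − 350.2 = 809.50 t/yr.
Box B: F(B→C) = (809.50 + 255.5) − 273.1 = 791.90 t/yr.
Box C: F(C→D) = (791.90 + 248.0) − 193.0 = 846.90 t/yr.
Box D throughput = its input = 846.90 t/yr; τ = 1371 / 846.90 = 1.619 yr.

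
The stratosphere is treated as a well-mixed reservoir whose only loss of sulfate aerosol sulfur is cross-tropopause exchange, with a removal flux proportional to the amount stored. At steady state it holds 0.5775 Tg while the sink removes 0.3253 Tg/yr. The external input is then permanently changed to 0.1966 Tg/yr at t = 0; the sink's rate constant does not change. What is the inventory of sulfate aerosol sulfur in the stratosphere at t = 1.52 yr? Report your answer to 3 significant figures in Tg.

0.446 Tg

Residence time τ = M₀/F₀ = 1.775 yr. The eventual steady state is M_∞ = M₀·(F₁/F₀) = 0.5775 × 0.1966/0.3253 = 0.34902 Tg.
The anomaly ΔM(t) = M(t) − M_∞ decays as ΔM₀·e^(−t/τ) with ΔM₀ = 0.5775 − 0.34902 = 0.2285 Tg.
At t = 1.52 yr, e^(−t/τ) = e^(−0.8562) = 0.4248, so ΔM = 0.09705 Tg and M = 0.34902 + 0.09705 = 0.44607 Tg.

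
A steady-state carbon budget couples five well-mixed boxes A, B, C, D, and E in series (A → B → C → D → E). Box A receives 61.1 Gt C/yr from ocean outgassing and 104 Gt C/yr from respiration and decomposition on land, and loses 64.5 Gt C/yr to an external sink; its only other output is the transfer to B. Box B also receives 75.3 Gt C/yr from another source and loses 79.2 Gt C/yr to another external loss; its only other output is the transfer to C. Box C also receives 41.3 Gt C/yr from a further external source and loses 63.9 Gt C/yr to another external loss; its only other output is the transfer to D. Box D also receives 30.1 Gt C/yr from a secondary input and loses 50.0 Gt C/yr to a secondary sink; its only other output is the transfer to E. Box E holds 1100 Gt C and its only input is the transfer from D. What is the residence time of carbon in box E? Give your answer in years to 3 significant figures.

20.3 yr

Box A: F(A→B) = (61.1 + 104) − 64.5 = 100.60 Gt C/yr.
Box B: F(B→C) = (100.60 + 75.3) − 79.2 = 96.700 Gt C/yr.
Box C: F(C→D) = (96.700 + 41.3) − 63.9 = 74.100 Gt C/yr.
Box D: F(D→E) = (74.100 + 30.1) − 50.0 = 54.200 Gt C/yr.
Box E throughput = its input = 54.200 Gt C/yr; τ = 1100 / 54.200 = 20.30 yr.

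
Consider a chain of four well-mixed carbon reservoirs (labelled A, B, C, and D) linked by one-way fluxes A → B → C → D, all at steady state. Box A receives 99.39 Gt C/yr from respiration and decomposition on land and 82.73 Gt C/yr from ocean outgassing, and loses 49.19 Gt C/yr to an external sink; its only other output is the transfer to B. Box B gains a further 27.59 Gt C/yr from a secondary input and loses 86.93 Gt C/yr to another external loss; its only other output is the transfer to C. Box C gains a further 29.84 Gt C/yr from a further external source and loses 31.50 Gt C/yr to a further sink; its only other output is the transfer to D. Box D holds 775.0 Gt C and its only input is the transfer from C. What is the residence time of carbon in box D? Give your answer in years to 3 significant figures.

10.8 yr

Box A: F(A→B) = (99.39 + 82.73) − 49.19 = 132.93 Gt C/yr.
Box B: F(B→C) = (132.93 + 27.59) − 86.93 = 73.590 Gt C/yr.
Box C: F(C→D) = (73.590 + 29.84) − 31.50 = 71.930 Gt C/yr.
Box D throughput = its input = 71.930 Gt C/yr; τ = 775.0 / 71.930 = 10.77 yr.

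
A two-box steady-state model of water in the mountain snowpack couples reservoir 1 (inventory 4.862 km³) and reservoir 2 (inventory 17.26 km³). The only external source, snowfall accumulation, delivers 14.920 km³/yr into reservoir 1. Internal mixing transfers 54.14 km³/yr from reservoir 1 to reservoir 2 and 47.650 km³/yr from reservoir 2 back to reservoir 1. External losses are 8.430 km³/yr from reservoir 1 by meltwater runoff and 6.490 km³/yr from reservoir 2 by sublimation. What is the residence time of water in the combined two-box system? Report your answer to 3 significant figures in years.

Treat the two boxes together as one reservoir: the mixing fluxes between them are internal recycling, so τ = ΣM / Σ(external losses).
M_total = 4.862 + 17.26 = 22.122 km³.
ΣF_external_out = 8.430 + 6.490 = 14.920 km³/yr.
τ = M_total / ΣF_ext = 22.122 / 14.920 = 1.483 yr.

1.48 yr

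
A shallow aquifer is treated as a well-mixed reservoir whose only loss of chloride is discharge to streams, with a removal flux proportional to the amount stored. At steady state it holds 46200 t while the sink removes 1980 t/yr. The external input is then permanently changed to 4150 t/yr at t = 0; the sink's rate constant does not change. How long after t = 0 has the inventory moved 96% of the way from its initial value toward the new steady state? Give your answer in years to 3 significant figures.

75.1 yr

τ = M₀/F₀ = 46200/1980 = 23.33 yr.
The remaining gap fraction is e^(−t/τ); 96% covered ⇒ e^(−t/τ) = 0.0400.
t = −τ ln(0.0400) = 23.33 × 3.219 = 75.11 yr.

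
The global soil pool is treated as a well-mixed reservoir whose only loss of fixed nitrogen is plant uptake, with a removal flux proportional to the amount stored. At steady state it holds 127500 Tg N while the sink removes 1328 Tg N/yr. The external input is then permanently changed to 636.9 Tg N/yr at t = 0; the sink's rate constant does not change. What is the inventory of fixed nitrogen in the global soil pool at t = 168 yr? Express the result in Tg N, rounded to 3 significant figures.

72700 Tg N

τ = M₀/F₀ = 127500/1328 = 96.01 yr; rate constant k = 1/τ.
New steady state M_∞ = F₁/k = F₁·τ = 636.9 × 96.01 = 61148 Tg N.
M(t) = M_∞ + (M₀ − M_∞)·e^(−t/τ); t/τ = 168/96.01 = 1.750, so e^(−t/τ) = 0.1738.
M(t) = 61148 + 66350 × 0.1738 = 72680 Tg N.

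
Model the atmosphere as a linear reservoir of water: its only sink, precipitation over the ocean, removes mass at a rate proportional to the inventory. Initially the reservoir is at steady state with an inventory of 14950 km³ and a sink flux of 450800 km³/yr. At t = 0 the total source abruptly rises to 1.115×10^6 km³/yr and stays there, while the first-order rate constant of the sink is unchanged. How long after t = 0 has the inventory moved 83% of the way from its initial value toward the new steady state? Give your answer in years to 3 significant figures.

0.0588 yr

τ = M₀/F₀ = 14950/450800 = 0.03316 yr.
The remaining gap fraction is e^(−t/τ); 83% covered ⇒ e^(−t/τ) = 0.170.
t = −τ ln(0.170) = 0.03316 × 1.772 = 0.05876 yr.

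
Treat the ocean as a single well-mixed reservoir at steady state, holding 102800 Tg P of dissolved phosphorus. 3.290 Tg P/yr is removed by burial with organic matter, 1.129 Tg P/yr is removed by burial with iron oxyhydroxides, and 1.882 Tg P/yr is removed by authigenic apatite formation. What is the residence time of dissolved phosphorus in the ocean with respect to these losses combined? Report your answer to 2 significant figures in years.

16000 yr

Total removal = 3.290 + 1.129 + 1.882 = 6.3010 Tg P/yr.
τ = M / ΣF_out = 102800 / 6.3010 = 16310 yr.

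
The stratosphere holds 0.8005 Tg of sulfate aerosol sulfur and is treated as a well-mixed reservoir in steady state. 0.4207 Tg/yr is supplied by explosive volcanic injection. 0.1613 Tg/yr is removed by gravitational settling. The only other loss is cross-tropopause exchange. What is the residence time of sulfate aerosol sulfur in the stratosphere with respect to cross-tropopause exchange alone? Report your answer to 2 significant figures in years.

At steady state ΣF_in = ΣF_out.
ΣF_in = 0.42070 Tg/yr.
Cross-tropopause exchange flux = ΣF_in − (0.1613) = 0.42070 − 0.1613 = 0.2594 Tg/yr.
τ = M / F = 0.8005 / 0.2594 = 3.086 yr.

3.1 yr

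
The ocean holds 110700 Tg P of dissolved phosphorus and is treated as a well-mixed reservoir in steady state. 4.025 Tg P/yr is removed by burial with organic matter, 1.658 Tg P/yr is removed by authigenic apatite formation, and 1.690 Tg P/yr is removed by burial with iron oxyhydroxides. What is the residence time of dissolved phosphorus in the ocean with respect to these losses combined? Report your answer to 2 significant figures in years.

15000 yr

Total removal = 4.025 + 1.658 + 1.690 = 7.3730 Tg P/yr.
τ = M / ΣF_out = 110700 / 7.3730 = 15010 yr.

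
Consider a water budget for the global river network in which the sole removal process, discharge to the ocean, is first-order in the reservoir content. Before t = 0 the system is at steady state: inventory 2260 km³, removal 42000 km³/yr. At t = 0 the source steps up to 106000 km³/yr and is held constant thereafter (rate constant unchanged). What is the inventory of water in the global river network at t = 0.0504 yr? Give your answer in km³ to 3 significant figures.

4350 km³

The sink rate constant is k = F₀/M₀ = 42000/2260 = 18.58 yr⁻¹.
Solving dM/dt = F₁ − kM with M(0) = M₀ gives M(t) = F₁/k + (M₀ − F₁/k)·e^(−kt).
F₁/k = 106000/18.58 = 5703.8 km³; kt = 18.58 × 0.0504 = 0.9366, e^(−kt) = 0.3919.
M(0.0504) = 5703.8 + (2260 − 5703.8) × 0.3919 = 5703.8 − 1350 = 4354.0 km³.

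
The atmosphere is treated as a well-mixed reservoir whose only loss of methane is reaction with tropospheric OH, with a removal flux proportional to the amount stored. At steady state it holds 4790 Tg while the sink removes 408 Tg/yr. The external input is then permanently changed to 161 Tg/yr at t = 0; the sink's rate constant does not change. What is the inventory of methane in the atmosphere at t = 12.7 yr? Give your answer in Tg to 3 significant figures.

The sink rate constant is k = F₀/M₀ = 408/4790 = 0.08518 yr⁻¹.
Solving dM/dt = F₁ − kM with M(0) = M₀ gives M(t) = F₁/k + (M₀ − F₁/k)·e^(−kt).
F₁/k = 161/0.08518 = 1890.2 Tg; kt = 0.08518 × 12.7 = 1.082, e^(−kt) = 0.3390.
M(12.7) = 1890.2 + (4790 − 1890.2) × 0.3390 = 1890.2 + 983.0 = 2873.2 Tg.

2870 Tg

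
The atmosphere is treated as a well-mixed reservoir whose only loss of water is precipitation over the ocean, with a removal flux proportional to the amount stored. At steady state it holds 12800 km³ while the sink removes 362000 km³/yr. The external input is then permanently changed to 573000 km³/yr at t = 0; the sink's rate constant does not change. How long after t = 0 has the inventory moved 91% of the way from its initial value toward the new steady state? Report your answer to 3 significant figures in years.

τ = M₀/F₀ = 12800/362000 = 0.03536 yr.
The remaining gap fraction is e^(−t/τ); 91% covered ⇒ e^(−t/τ) = 0.0900.
t = −τ ln(0.0900) = 0.03536 × 2.408 = 0.08514 yr.

0.0851 yr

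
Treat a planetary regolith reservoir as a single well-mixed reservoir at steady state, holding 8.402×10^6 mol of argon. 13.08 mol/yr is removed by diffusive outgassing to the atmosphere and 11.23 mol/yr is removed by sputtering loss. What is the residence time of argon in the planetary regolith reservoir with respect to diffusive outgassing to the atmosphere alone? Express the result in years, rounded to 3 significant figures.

Residence time with respect to a single sink: τ = M / F_sink.
τ = 8.402×10^6 / 13.08 = 642400 yr.

642000 yr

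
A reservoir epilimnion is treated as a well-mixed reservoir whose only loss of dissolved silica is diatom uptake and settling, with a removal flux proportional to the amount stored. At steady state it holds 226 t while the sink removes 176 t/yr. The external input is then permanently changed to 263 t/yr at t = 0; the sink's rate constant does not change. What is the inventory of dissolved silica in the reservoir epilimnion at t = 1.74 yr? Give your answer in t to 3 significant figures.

309 t

The sink rate constant is k = F₀/M₀ = 176/226 = 0.7788 yr⁻¹.
Solving dM/dt = F₁ − kM with M(0) = M₀ gives M(t) = F₁/k + (M₀ − F₁/k)·e^(−kt).
F₁/k = 263/0.7788 = 337.72 t; kt = 0.7788 × 1.74 = 1.355, e^(−kt) = 0.2579.
M(1.74) = 337.72 + (226 − 337.72) × 0.2579 = 337.72 − 28.82 = 308.90 t.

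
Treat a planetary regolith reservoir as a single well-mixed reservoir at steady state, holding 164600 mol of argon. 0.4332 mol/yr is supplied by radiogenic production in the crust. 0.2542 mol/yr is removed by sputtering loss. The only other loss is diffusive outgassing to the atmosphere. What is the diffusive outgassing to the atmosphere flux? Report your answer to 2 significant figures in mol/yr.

At steady state ΣF_in = ΣF_out.
ΣF_in = 0.43320 mol/yr.
Diffusive outgassing to the atmosphere flux = ΣF_in − (0.2542) = 0.43320 − 0.2542 = 0.1790 mol/yr.

0.18 mol/yr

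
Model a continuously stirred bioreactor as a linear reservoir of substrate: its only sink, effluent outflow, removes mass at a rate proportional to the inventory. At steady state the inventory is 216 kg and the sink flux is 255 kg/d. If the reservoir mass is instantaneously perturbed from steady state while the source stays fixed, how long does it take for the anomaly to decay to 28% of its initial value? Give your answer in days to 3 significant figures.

1.08 d

For a linear reservoir the anomaly decays as exp(−t/τ) with τ = M/F = 216/255 = 0.8471 d.
exp(−t/τ) = 0.28 ⇒ t = −τ ln(0.28) = 0.8471 × 1.273 = 1.078 d.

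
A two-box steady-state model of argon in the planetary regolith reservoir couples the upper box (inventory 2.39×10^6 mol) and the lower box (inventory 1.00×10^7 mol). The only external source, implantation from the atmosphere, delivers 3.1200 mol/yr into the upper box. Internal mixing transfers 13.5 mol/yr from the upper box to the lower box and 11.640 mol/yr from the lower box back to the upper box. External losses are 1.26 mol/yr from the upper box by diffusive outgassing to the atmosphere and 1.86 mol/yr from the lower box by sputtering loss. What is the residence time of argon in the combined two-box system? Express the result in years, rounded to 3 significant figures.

For the system as a whole, the A↔B exchange is internal and contributes nothing to the throughput; only the external sinks remove mass.
M_total = 2.39×10^6 + 1.00×10^7 = 1.2390×10^7 mol.
ΣF_external_out = 1.26 + 1.86 = 3.1200 mol/yr.
τ = M_total / ΣF_ext = 1.2390×10^7 / 3.1200 = 3.971×10^6 yr.

3.97×10^6 yr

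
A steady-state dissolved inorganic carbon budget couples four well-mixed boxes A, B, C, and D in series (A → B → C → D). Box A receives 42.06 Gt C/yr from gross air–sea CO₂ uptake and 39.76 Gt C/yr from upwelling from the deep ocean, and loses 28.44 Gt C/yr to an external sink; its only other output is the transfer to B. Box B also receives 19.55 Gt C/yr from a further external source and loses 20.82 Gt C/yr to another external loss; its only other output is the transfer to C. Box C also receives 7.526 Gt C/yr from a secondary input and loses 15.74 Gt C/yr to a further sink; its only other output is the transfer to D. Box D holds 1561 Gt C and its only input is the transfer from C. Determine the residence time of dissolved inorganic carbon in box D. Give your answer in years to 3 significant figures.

35.6 yr

Box A: F(A→B) = (42.06 + 39.76) − 28.44 = 53.380 Gt C/yr.
Box B: F(B→C) = (53.380 + 19.55) − 20.82 = 52.110 Gt C/yr.
Box C: F(C→D) = (52.110 + 7.526) − 15.74 = 43.896 Gt C/yr.
Box D throughput = its input = 43.896 Gt C/yr; τ = 1561 / 43.896 = 35.56 yr.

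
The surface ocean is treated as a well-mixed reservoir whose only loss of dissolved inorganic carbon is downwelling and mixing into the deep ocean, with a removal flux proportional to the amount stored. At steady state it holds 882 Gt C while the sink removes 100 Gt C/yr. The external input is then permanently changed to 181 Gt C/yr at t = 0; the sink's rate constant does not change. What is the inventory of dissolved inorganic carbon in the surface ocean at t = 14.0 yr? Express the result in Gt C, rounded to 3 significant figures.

1450 Gt C

Residence time τ = M₀/F₀ = 8.820 yr. The eventual steady state is M_∞ = M₀·(F₁/F₀) = 882 × 181/100 = 1596.4 Gt C.
The anomaly ΔM(t) = M(t) − M_∞ decays as ΔM₀·e^(−t/τ) with ΔM₀ = 882 − 1596.4 = −714.4 Gt C.
At t = 14.0 yr, e^(−t/τ) = e^(−1.587) = 0.2045, so ΔM = −146.1 Gt C and M = 1596.4 − 146.1 = 1450.3 Gt C.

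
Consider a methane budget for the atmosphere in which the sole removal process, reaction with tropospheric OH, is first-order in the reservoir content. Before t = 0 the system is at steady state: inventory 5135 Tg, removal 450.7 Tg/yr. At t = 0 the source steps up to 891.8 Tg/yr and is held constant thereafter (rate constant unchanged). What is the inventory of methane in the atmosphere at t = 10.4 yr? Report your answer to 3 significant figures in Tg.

8140 Tg

τ = M₀/F₀ = 5135/450.7 = 11.39 yr; rate constant k = 1/τ.
New steady state M_∞ = F₁/k = F₁·τ = 891.8 × 11.39 = 10161 Tg.
M(t) = M_∞ + (M₀ − M_∞)·e^(−t/τ); t/τ = 10.4/11.39 = 0.9128, so e^(−t/τ) = 0.4014.
M(t) = 10161 − 5026 × 0.4014 = 8143.4 Tg.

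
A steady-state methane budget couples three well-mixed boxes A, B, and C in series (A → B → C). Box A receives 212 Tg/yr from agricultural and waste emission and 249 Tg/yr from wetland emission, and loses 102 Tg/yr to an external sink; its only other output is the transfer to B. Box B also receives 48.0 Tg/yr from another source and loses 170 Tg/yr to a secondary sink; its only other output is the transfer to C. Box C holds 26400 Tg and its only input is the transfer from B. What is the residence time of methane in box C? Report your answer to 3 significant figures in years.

111 yr

Box A: F(A→B) = (212 + 249) − 102 = 359.00 Tg/yr.
Box B: F(B→C) = (359.00 + 48.0) − 170 = 237.00 Tg/yr.
Box C throughput = its input = 237.00 Tg/yr; τ = 26400 / 237.00 = 111.4 yr.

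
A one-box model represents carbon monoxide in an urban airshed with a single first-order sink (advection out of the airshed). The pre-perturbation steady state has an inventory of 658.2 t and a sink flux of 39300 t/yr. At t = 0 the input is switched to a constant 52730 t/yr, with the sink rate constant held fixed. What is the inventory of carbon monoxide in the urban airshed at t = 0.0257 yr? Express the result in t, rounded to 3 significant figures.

The sink rate constant is k = F₀/M₀ = 39300/658.2 = 59.71 yr⁻¹.
Solving dM/dt = F₁ − kM with M(0) = M₀ gives M(t) = F₁/k + (M₀ − F₁/k)·e^(−kt).
F₁/k = 52730/59.71 = 883.13 t; kt = 59.71 × 0.0257 = 1.535, e^(−kt) = 0.2156.
M(0.0257) = 883.13 + (658.2 − 883.13) × 0.2156 = 883.13 − 48.49 = 834.64 t.

835 t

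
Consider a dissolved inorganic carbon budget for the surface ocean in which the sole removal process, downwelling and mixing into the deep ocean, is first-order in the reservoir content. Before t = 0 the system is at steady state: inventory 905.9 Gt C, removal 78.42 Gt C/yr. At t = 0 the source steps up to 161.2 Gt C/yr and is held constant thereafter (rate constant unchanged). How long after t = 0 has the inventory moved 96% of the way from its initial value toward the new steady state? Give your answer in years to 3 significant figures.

τ = M₀/F₀ = 905.9/78.42 = 11.55 yr.
The remaining gap fraction is e^(−t/τ); 96% covered ⇒ e^(−t/τ) = 0.0400.
t = −τ ln(0.0400) = 11.55 × 3.219 = 37.18 yr.

37.2 yr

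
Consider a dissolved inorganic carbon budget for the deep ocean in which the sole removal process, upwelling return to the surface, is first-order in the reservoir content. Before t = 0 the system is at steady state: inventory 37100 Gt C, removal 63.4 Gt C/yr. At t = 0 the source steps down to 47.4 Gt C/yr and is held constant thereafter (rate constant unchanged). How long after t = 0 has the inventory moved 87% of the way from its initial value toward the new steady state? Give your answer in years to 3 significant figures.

1190 yr

τ = M₀/F₀ = 37100/63.4 = 585.2 yr.
The remaining gap fraction is e^(−t/τ); 87% covered ⇒ e^(−t/τ) = 0.130.
t = −τ ln(0.130) = 585.2 × 2.040 = 1194 yr.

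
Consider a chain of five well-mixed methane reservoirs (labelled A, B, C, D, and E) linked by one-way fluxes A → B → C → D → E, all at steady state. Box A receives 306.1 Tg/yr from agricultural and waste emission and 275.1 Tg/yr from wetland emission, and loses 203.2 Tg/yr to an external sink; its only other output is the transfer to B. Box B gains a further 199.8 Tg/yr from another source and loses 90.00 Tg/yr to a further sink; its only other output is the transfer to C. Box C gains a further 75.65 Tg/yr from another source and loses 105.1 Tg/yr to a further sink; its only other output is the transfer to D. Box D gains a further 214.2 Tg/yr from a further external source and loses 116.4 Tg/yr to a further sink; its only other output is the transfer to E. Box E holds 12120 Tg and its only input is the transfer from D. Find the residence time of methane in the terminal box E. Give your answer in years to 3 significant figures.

Box A: F(A→B) = (306.1 + 275.1) − 203.2 = 378.00 Tg/yr.
Box B: F(B→C) = (378.00 + 199.8) − 90.00 = 487.80 Tg/yr.
Box C: F(C→D) = (487.80 + 75.65) − 105.1 = 458.35 Tg/yr.
Box D: F(D→E) = (458.35 + 214.2) − 116.4 = 556.15 Tg/yr.
Box E throughput = its input = 556.15 Tg/yr; τ = 12120 / 556.15 = 21.79 yr.

21.8 yr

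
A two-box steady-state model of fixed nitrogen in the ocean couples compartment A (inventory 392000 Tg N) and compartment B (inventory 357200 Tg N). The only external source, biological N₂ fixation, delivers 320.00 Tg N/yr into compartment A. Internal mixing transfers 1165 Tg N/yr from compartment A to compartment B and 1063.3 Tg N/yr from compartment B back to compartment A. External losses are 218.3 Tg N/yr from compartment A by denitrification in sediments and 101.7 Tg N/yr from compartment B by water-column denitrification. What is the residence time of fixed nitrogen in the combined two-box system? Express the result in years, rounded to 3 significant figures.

2340 yr

Residence time in the combined system uses the total inventory and the total *external* removal — internal exchanges between the two boxes cancel.
M_total = 392000 + 357200 = 749200 Tg N.
ΣF_external_out = 218.3 + 101.7 = 320.00 Tg N/yr.
τ = M_total / ΣF_ext = 749200 / 320.00 = 2341 yr.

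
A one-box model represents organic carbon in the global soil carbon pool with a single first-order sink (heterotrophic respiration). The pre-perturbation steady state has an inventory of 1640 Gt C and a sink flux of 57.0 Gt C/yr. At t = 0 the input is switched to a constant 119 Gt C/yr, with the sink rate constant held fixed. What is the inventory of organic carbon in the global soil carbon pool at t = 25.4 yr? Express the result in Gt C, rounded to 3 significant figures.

τ = M₀/F₀ = 1640/57.0 = 28.77 yr; rate constant k = 1/τ.
New steady state M_∞ = F₁/k = F₁·τ = 119 × 28.77 = 3423.9 Gt C.
M(t) = M_∞ + (M₀ − M_∞)·e^(−t/τ); t/τ = 25.4/28.77 = 0.8828, so e^(−t/τ) = 0.4136.
M(t) = 3423.9 − 1784 × 0.4136 = 2686.0 Gt C.

2690 Gt C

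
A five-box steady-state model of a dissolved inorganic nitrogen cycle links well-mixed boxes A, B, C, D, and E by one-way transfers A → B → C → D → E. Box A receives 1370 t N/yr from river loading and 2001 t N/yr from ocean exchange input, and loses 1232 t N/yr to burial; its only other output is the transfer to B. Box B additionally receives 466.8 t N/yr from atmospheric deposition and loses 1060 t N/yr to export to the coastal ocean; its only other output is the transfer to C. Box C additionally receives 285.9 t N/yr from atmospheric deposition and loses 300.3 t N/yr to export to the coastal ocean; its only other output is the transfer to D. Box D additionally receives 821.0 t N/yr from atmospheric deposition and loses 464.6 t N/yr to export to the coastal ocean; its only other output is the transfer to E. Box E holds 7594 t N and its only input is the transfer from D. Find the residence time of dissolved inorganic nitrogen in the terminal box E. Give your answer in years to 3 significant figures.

Box A: F(A→B) = (1370 + 2001) − 1232 = 2139.0 t N/yr.
Box B: F(B→C) = (2139.0 + 466.8) − 1060 = 1545.8 t N/yr.
Box C: F(C→D) = (1545.8 + 285.9) − 300.3 = 1531.4 t N/yr.
Box D: F(D→E) = (1531.4 + 821.0) − 464.6 = 1887.8 t N/yr.
Box E throughput = its input = 1887.8 t N/yr; τ = 7594 / 1887.8 = 4.023 yr.

4.02 yr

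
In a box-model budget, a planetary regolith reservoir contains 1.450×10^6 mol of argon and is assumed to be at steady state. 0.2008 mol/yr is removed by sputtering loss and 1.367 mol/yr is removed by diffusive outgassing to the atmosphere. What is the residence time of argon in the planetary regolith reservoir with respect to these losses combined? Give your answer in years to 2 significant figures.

920000 yr

Total removal = 0.2008 + 1.367 = 1.5678 mol/yr.
τ = M / ΣF_out = 1.450×10^6 / 1.5678 = 924900 yr.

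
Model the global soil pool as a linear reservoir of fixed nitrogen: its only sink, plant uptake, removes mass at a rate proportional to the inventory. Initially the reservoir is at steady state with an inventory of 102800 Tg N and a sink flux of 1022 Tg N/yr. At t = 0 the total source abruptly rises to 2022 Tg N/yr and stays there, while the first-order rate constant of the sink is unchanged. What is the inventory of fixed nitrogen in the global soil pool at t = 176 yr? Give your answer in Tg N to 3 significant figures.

186000 Tg N

The sink rate constant is k = F₀/M₀ = 1022/102800 = 0.009942 yr⁻¹.
Solving dM/dt = F₁ − kM with M(0) = M₀ gives M(t) = F₁/k + (M₀ − F₁/k)·e^(−kt).
F₁/k = 2022/0.009942 = 203390 Tg N; kt = 0.009942 × 176 = 1.750, e^(−kt) = 0.1738.
M(176) = 203390 + (102800 − 203390) × 0.1738 = 203390 − 17480 = 185900 Tg N.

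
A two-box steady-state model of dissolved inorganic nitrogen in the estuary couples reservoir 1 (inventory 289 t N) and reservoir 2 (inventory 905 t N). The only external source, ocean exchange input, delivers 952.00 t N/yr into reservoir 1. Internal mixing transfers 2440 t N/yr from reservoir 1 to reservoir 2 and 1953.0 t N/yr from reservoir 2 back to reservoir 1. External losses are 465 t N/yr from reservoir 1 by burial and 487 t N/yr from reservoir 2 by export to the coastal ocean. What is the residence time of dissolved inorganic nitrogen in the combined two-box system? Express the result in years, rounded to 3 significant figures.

Treat the two boxes together as one reservoir: the mixing fluxes between them are internal recycling, so τ = ΣM / Σ(external losses).
M_total = 289 + 905 = 1194.0 t N.
ΣF_external_out = 465 + 487 = 952.00 t N/yr.
τ = M_total / ΣF_ext = 1194.0 / 952.00 = 1.254 yr.

1.25 yr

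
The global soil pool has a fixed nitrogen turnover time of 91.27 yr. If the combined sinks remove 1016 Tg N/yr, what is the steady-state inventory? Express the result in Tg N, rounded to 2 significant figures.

93000 Tg N

τ = M/F ⇒ M = τ × F = 91.27 × 1016 = 92730 Tg N.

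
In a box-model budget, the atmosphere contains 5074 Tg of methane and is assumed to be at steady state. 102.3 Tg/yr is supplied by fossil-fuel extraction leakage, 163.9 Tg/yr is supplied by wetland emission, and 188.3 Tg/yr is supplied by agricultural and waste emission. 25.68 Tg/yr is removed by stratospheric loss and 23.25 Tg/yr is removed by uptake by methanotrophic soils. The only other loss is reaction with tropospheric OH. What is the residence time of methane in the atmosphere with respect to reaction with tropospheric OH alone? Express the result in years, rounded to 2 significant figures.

13 yr

At steady state ΣF_in = ΣF_out.
ΣF_in = 102.3 + 163.9 + 188.3 = 454.50 Tg/yr.
Reaction with tropospheric OH flux = ΣF_in − (25.68 + 23.25) = 454.50 − 48.93 = 405.6 Tg/yr.
τ = M / F = 5074 / 405.6 = 12.51 yr.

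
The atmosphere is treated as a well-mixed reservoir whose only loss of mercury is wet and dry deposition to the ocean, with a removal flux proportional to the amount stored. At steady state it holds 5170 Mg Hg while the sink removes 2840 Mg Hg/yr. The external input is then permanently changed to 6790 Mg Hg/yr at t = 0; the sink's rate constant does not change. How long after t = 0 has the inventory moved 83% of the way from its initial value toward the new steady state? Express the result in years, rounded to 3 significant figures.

3.23 yr

τ = M₀/F₀ = 5170/2840 = 1.820 yr.
The remaining gap fraction is e^(−t/τ); 83% covered ⇒ e^(−t/τ) = 0.170.
t = −τ ln(0.170) = 1.820 × 1.772 = 3.226 yr.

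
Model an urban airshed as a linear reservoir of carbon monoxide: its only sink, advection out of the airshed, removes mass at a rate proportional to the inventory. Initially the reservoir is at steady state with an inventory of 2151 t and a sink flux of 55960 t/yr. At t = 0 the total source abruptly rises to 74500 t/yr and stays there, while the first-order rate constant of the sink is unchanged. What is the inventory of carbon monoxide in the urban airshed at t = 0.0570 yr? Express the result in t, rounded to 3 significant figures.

The sink rate constant is k = F₀/M₀ = 55960/2151 = 26.02 yr⁻¹.
Solving dM/dt = F₁ − kM with M(0) = M₀ gives M(t) = F₁/k + (M₀ − F₁/k)·e^(−kt).
F₁/k = 74500/26.02 = 2863.6 t; kt = 26.02 × 0.0570 = 1.483, e^(−kt) = 0.2270.
M(0.0570) = 2863.6 + (2151 − 2863.6) × 0.2270 = 2863.6 − 161.8 = 2701.9 t.

2700 t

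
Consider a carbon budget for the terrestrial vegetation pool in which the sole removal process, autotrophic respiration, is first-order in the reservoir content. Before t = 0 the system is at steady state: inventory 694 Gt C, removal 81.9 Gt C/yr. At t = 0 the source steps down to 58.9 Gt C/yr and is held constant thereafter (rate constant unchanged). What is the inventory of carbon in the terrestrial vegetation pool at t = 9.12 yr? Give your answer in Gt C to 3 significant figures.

τ = M₀/F₀ = 694/81.9 = 8.474 yr; rate constant k = 1/τ.
New steady state M_∞ = F₁/k = F₁·τ = 58.9 × 8.474 = 499.10 Gt C.
M(t) = M_∞ + (M₀ − M_∞)·e^(−t/τ); t/τ = 9.12/8.474 = 1.076, so e^(−t/τ) = 0.3409.
M(t) = 499.10 + 194.9 × 0.3409 = 565.54 Gt C.

566 Gt C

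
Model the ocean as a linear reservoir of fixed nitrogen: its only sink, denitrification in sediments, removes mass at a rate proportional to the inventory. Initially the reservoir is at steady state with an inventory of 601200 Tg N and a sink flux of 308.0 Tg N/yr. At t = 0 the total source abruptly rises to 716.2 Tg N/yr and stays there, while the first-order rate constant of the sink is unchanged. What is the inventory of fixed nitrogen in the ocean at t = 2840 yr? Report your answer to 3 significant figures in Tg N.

1.21×10^6 Tg N

The sink rate constant is k = F₀/M₀ = 308.0/601200 = 0.0005123 yr⁻¹.
Solving dM/dt = F₁ − kM with M(0) = M₀ gives M(t) = F₁/k + (M₀ − F₁/k)·e^(−kt).
F₁/k = 716.2/0.0005123 = 1.3980×10^6 Tg N; kt = 0.0005123 × 2840 = 1.455, e^(−kt) = 0.2334.
M(2840) = 1.3980×10^6 + (601200 − 1.3980×10^6) × 0.2334 = 1.3980×10^6 − 186000 = 1.2120×10^6 Tg N.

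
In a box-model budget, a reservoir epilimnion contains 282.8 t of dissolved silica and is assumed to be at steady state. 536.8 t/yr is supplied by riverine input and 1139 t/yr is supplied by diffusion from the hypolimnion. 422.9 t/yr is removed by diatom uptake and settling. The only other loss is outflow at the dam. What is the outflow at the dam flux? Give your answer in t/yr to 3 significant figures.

1250 t/yr

At steady state ΣF_in = ΣF_out.
ΣF_in = 536.8 + 1139 = 1675.8 t/yr.
Outflow at the dam flux = ΣF_in − (422.9) = 1675.8 − 422.9 = 1253 t/yr.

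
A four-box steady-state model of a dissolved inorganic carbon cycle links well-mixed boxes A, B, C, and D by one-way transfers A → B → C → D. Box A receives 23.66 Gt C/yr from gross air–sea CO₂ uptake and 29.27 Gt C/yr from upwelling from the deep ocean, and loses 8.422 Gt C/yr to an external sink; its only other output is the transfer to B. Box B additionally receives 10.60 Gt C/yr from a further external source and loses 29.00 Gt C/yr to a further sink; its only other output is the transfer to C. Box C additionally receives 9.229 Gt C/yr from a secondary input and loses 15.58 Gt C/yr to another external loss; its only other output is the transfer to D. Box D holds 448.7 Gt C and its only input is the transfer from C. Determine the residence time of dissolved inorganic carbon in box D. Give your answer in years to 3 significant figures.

22.7 yr

Box A: F(A→B) = (23.66 + 29.27) − 8.422 = 44.508 Gt C/yr.
Box B: F(B→C) = (44.508 + 10.60) − 29.00 = 26.108 Gt C/yr.
Box C: F(C→D) = (26.108 + 9.229) − 15.58 = 19.757 Gt C/yr.
Box D throughput = its input = 19.757 Gt C/yr; τ = 448.7 / 19.757 = 22.71 yr.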